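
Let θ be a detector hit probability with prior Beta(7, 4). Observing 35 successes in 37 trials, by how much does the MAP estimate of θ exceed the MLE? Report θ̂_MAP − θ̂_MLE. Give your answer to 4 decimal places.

MAP − MLE = -0.0546

Posterior is Beta(42, 6); MAP = (42−1)/(48−2) = 41/46 ≈ 0.89130.
MLE ignores the prior: θ̂_MLE = k/n = 35/37 ≈ 0.94595.
Difference = 41/46 − 35/37 = -93/1702 ≈ -0.0546.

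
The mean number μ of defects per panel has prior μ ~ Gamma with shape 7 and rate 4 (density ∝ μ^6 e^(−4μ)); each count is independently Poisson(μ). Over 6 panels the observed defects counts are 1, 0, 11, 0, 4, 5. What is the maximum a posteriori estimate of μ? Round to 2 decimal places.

Σxᵢ = 1+0+11+0+4+5 = 21, with n = 6.
Posterior ∝ μ^6e^(−4μ) · μ^21e^(−6μ) = μ^27e^(−10μ), i.e. Gamma(shape=28, rate=10).
The mode of a Gamma(a, b) with a ≥ 1 (shape–rate) is (a−1)/b = 27/10 ≈ 2.70.

μ̂_MAP = 2.70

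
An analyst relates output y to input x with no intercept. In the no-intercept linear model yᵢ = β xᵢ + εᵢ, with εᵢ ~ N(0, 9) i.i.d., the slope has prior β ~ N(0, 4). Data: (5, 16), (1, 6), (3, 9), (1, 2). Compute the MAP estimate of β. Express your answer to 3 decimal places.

β̂_MAP = 3.007

log p(β | y) = −Σ(yᵢ − βxᵢ)²/(2·9) − β²/(2·4) + const.
Setting the derivative to zero: Σxᵢ(yᵢ − βxᵢ)/9 − β/4 = 0, so β = Σxᵢyᵢ / (Σxᵢ² + σ²/τ²).
Σxᵢyᵢ = 5·16 + 1·6 + 3·9 + 1·2 = 115; Σxᵢ² = 36; σ²/τ² = 2.25.
β̂_MAP = 115 / (36 + 2.25) = 115/38.25 ≈ 3.007.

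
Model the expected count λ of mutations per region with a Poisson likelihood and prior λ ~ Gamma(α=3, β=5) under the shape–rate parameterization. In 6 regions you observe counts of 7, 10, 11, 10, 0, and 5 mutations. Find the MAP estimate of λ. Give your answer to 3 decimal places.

Σxᵢ = 7+10+11+10+0+5 = 43, with n = 6.
Posterior ∝ λ^2e^(−5λ) · λ^43e^(−6λ) = λ^45e^(−11λ), i.e. Gamma(shape=46, rate=11).
The mode of a Gamma(a, b) with a ≥ 1 (shape–rate) is (a−1)/b = 45/11 ≈ 4.091.

λ̂_MAP = 4.091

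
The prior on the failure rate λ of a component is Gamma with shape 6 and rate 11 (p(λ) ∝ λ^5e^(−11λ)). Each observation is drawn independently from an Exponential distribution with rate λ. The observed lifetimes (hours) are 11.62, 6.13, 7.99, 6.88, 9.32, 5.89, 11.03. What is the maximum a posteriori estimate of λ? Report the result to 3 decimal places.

λ̂_MAP = 0.172

The Exponential(rate=λ) likelihood is ∝ λ^n e^(−λΣtᵢ). Here n = 7 and Σtᵢ = 11.62 + 6.13 + 7.99 + 6.88 + 9.32 + 5.89 + 11.03 = 58.86.
Posterior ∝ λ^5e^(−11λ) · λ^7e^(−58.86λ) = λ^12e^(−69.86λ), i.e. Gamma(13, 69.86).
Mode = (a−1)/b = 12/69.86 ≈ 0.172.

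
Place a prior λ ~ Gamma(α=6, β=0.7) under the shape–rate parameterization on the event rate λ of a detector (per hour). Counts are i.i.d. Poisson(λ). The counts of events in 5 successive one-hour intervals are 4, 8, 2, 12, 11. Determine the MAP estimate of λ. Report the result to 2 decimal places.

Σxᵢ = 4+8+2+12+11 = 37, with n = 5.
Posterior ∝ λ^5e^(−0.7λ) · λ^37e^(−5λ) = λ^42e^(−5.7λ), i.e. Gamma(shape=43, rate=5.7).
The mode of a Gamma(a, b) with a ≥ 1 (shape–rate) is (a−1)/b = 42/5.7 ≈ 7.37.

λ̂_MAP = 7.37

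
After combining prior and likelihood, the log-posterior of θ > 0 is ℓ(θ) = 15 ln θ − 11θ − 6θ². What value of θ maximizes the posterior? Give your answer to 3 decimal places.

θ̂_MAP = 0.750

ℓ'(θ) = 15/θ − 11 − 12θ. Setting this to zero and multiplying by θ: 12θ² + 11θ − 15 = 0.
θ = (−11 + √(11² + 4·12·15)) / (2·12) = (−11 + √841) / 24 = (−11 + 29)/24 = 3/4.
ℓ''(θ) = −15/θ² − 12 < 0, confirming a maximum.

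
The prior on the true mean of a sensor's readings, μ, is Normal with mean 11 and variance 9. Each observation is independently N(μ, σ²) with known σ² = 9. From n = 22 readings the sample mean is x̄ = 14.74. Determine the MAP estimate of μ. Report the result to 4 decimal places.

n = 22, x̄ = 14.74.
For a Normal prior and Normal likelihood with known variance, the posterior is Normal; its mode equals its mean, the precision-weighted average.
Prior precision 1/σ₀² = 1/9; data precision n/σ² = 22/9.
μ̂ = ((1/9)·11 + (22/9)·14.74) / (1/9 + 22/9) = (2794/75)/(23/9) = 8382/575 ≈ 14.5774.

μ̂_MAP = 14.5774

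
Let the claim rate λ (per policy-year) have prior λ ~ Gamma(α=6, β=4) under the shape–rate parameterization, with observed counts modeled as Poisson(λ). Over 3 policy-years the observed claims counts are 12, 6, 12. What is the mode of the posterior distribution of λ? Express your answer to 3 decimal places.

Σxᵢ = 12+6+12 = 30, with n = 3.
Posterior ∝ λ^5e^(−4λ) · λ^30e^(−3λ) = λ^35e^(−7λ), i.e. Gamma(shape=36, rate=7).
The mode of a Gamma(a, b) with a ≥ 1 (shape–rate) is (a−1)/b = 35/7 ≈ 5.000.

λ̂_MAP = 5.000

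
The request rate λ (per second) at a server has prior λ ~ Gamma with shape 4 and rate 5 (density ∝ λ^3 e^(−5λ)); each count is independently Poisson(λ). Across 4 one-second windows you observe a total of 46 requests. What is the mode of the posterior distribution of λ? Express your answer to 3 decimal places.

λ̂_MAP = 5.444

Σxᵢ = 46, n = 4.
Posterior ∝ λ^3e^(−5λ) · λ^46e^(−4λ) = λ^49e^(−9λ), i.e. Gamma(shape=50, rate=9).
The mode of a Gamma(a, b) with a ≥ 1 (shape–rate) is (a−1)/b = 49/9 ≈ 5.444.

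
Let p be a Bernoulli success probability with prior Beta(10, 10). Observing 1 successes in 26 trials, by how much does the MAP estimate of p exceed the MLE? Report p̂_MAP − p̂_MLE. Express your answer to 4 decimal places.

MAP − MLE = 0.1888

Posterior is Beta(11, 35); MAP = (11−1)/(46−2) = 10/44 ≈ 0.22727.
MLE ignores the prior: p̂_MLE = k/n = 1/26 ≈ 0.03846.
Difference = 10/44 − 1/26 = 27/143 ≈ 0.1888.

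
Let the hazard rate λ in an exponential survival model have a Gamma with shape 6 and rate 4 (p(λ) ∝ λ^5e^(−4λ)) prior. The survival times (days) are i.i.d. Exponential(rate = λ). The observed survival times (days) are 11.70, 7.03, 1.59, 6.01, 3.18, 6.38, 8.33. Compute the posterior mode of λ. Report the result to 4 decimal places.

The Exponential(rate=λ) likelihood is ∝ λ^n e^(−λΣtᵢ). Here n = 7 and Σtᵢ = 11.70 + 7.03 + 1.59 + 6.01 + 3.18 + 6.38 + 8.33 = 44.22.
Posterior ∝ λ^5e^(−4λ) · λ^7e^(−44.22λ) = λ^12e^(−48.22λ), i.e. Gamma(13, 48.22).
Mode = (a−1)/b = 12/48.22 ≈ 0.2489.

λ̂_MAP = 0.2489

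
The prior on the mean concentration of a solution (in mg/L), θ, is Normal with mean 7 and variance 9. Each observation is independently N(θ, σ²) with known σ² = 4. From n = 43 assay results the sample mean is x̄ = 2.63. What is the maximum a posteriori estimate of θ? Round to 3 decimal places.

n = 43, x̄ = 2.63.
For a Normal prior and Normal likelihood with known variance, the posterior is Normal; its mode equals its mean, the precision-weighted average.
Prior precision 1/σ₀² = 1/9; data precision n/σ² = 43/4 = 10.75.
θ̂ = ((1/9)·7 + 10.75·2.63) / (1/9 + 10.75) = (104581/3600)/(391/36) = 4547/1700 ≈ 2.675.

θ̂_MAP = 2.675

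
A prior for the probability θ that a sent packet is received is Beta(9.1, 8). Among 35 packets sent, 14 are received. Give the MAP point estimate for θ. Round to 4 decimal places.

Prior: Beta(9.1, 8).
Data: 14 successes in 35 trials. The binomial likelihood contributes θ^14(1−θ)^21, so the posterior is Beta(9.1+14, 8+21) = Beta(23.1, 29).
For Beta(a, b) with a, b > 1 the mode is (a−1)/(a+b−2) = 22.1/50.1 ≈ 0.4411.

θ̂_MAP = 0.4411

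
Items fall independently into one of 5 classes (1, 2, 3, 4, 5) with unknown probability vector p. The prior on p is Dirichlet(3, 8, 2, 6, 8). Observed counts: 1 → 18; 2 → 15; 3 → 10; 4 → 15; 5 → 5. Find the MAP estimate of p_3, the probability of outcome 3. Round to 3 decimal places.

MAP estimate: 0.129

The posterior is Dirichlet(αᵢ + nᵢ) = Dirichlet(21, 23, 12, 21, 13).
For a Dirichlet(a₁,…,a_K) with all aᵢ > 1, the mode has j-th component (aⱼ − 1)/(Σaᵢ − K).
Here Σaᵢ = 90 and K = 5, so p_3 = (12 − 1)/(90 − 5) = 11/85 ≈ 0.129.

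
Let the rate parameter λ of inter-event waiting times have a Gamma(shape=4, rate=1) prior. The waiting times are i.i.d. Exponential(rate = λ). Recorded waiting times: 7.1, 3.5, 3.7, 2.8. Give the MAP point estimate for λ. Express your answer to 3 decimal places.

λ̂_MAP = 0.387

The Exponential(rate=λ) likelihood is ∝ λ^n e^(−λΣtᵢ). Here n = 4 and Σtᵢ = 7.1 + 3.5 + 3.7 + 2.8 = 17.1.
Posterior ∝ λ^3e^(−1λ) · λ^4e^(−17.1λ) = λ^7e^(−18.1λ), i.e. Gamma(8, 18.1).
Mode = (a−1)/b = 7/18.1 ≈ 0.387.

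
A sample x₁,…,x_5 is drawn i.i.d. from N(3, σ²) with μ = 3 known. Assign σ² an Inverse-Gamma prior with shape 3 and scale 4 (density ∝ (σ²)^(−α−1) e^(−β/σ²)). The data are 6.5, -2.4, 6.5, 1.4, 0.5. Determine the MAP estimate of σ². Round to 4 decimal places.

Sum of squared deviations about the known mean: SS = (6.5−3)² + (-2.4−3)² + (6.5−3)² + (1.4−3)² + (0.5−3)² = 62.47.
The Normal likelihood contributes (σ²)^(−n/2) exp(−SS/(2σ²)), so the posterior is Inverse-Gamma(α + n/2, β + SS/2) = Inverse-Gamma(5.5, 35.235).
The mode of Inverse-Gamma(a, b) is b/(a+1) = 35.235/6.5 ≈ 5.4208.

σ̂²_MAP = 5.4208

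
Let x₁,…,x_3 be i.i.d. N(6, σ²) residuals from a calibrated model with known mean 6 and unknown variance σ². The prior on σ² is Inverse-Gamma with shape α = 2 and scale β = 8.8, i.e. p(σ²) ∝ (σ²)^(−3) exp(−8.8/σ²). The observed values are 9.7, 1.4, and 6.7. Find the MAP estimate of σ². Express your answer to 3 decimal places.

σ̂²_MAP = 5.882

Sum of squared deviations about the known mean: SS = (9.7−6)² + (1.4−6)² + (6.7−6)² = 35.34.
The Normal likelihood contributes (σ²)^(−n/2) exp(−SS/(2σ²)), so the posterior is Inverse-Gamma(α + n/2, β + SS/2) = Inverse-Gamma(3.5, 26.47).
The mode of Inverse-Gamma(a, b) is b/(a+1) = 26.47/4.5 ≈ 5.882.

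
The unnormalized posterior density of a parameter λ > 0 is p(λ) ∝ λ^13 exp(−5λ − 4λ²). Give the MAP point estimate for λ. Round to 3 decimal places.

ℓ'(λ) = 13/λ − 5 − 8λ. Setting this to zero and multiplying by λ: 8λ² + 5λ − 13 = 0.
λ = (−5 + √(5² + 4·8·13)) / (2·8) = (−5 + √441) / 16 = (−5 + 21)/16 = 1.
ℓ''(λ) = −13/λ² − 8 < 0, confirming a maximum.

λ̂_MAP = 1.000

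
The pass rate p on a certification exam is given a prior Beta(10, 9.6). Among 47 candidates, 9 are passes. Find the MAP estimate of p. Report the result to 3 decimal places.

p̂_MAP = 0.279

Prior: Beta(10, 9.6).
Data: 9 successes in 47 trials. The binomial likelihood contributes p^9(1−p)^38, so the posterior is Beta(10+9, 9.6+38) = Beta(19, 47.6).
For Beta(a, b) with a, b > 1 the mode is (a−1)/(a+b−2) = 18/64.6 ≈ 0.279.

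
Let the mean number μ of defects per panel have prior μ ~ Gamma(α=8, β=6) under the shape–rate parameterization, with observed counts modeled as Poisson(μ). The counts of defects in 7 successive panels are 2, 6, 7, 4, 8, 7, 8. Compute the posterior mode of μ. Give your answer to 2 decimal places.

Σxᵢ = 2+6+7+4+8+7+8 = 42, with n = 7.
Posterior ∝ μ^7e^(−6μ) · μ^42e^(−7μ) = μ^49e^(−13μ), i.e. Gamma(shape=50, rate=13).
The mode of a Gamma(a, b) with a ≥ 1 (shape–rate) is (a−1)/b = 49/13 ≈ 3.77.

μ̂_MAP = 3.77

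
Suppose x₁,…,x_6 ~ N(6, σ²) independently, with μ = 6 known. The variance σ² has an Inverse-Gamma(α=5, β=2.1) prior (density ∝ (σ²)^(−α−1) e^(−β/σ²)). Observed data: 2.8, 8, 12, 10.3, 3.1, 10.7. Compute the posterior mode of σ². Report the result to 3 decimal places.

σ̂²_MAP = 5.746

Sum of squared deviations about the known mean: SS = (2.8−6)² + (8−6)² + (12−6)² + (10.3−6)² + (3.1−6)² + (10.7−6)² = 99.23.
The Normal likelihood contributes (σ²)^(−n/2) exp(−SS/(2σ²)), so the posterior is Inverse-Gamma(α + n/2, β + SS/2) = Inverse-Gamma(8, 51.715).
The mode of Inverse-Gamma(a, b) is b/(a+1) = 51.715/9 ≈ 5.746.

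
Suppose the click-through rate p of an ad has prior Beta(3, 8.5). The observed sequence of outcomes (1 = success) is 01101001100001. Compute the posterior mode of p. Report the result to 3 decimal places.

Prior: Beta(3, 8.5).
Data: 6 successes in 14 trials (from the sequence). The binomial likelihood contributes p^6(1−p)^8, so the posterior is Beta(3+6, 8.5+8) = Beta(9, 16.5).
For Beta(a, b) with a, b > 1 the mode is (a−1)/(a+b−2) = 8/23.5 ≈ 0.340.

p̂_MAP = 0.340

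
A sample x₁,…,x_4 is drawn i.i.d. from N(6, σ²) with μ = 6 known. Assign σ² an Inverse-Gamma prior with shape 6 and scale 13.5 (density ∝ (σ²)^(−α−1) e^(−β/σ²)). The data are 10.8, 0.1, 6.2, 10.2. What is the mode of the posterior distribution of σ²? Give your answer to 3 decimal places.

Sum of squared deviations about the known mean: SS = (10.8−6)² + (0.1−6)² + (6.2−6)² + (10.2−6)² = 75.53.
The Normal likelihood contributes (σ²)^(−n/2) exp(−SS/(2σ²)), so the posterior is Inverse-Gamma(α + n/2, β + SS/2) = Inverse-Gamma(8, 51.265).
The mode of Inverse-Gamma(a, b) is b/(a+1) = 51.265/9 ≈ 5.696.

σ̂²_MAP = 5.696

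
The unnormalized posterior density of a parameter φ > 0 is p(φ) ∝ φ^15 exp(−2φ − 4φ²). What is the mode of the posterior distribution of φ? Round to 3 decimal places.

φ̂_MAP = 1.250

ℓ'(φ) = 15/φ − 2 − 8φ. Setting this to zero and multiplying by φ: 8φ² + 2φ − 15 = 0.
φ = (−2 + √(2² + 4·8·15)) / (2·8) = (−2 + √484) / 16 = (−2 + 22)/16 = 5/4.
ℓ''(φ) = −15/φ² − 8 < 0, confirming a maximum.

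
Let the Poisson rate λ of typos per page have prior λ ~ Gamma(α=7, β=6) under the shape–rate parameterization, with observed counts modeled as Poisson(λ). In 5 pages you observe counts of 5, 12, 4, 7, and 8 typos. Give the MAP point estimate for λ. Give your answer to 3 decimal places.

λ̂_MAP = 3.818

Σxᵢ = 5+12+4+7+8 = 36, with n = 5.
Posterior ∝ λ^6e^(−6λ) · λ^36e^(−5λ) = λ^42e^(−11λ), i.e. Gamma(shape=43, rate=11).
The mode of a Gamma(a, b) with a ≥ 1 (shape–rate) is (a−1)/b = 42/11 ≈ 3.818.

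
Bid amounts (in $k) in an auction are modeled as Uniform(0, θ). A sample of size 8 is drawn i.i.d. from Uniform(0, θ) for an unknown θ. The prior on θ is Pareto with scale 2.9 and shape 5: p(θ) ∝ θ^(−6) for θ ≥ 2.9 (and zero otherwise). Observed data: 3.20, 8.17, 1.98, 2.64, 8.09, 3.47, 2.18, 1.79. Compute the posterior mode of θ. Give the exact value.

θ̂_MAP = 8.17

The Uniform(0, θ) likelihood is θ^(−n) for θ ≥ max(xᵢ), zero otherwise. Here max(xᵢ) = 8.17.
Posterior ∝ θ^(−6) · θ^(−8) = θ^(−14) on θ ≥ max(2.9, 8.17) = 8.17.
This density is strictly decreasing in θ, so the posterior mode lies at the lower boundary of the support.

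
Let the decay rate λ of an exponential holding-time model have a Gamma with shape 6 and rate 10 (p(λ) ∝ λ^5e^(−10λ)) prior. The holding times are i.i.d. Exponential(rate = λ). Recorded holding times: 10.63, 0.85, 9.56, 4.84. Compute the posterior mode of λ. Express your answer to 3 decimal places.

The Exponential(rate=λ) likelihood is ∝ λ^n e^(−λΣtᵢ). Here n = 4 and Σtᵢ = 10.63 + 0.85 + 9.56 + 4.84 = 25.88.
Posterior ∝ λ^5e^(−10λ) · λ^4e^(−25.88λ) = λ^9e^(−35.88λ), i.e. Gamma(10, 35.88).
Mode = (a−1)/b = 9/35.88 ≈ 0.251.

λ̂_MAP = 0.251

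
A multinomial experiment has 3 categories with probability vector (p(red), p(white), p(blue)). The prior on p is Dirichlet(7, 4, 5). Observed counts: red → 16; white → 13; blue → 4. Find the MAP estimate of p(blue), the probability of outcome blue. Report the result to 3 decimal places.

The posterior is Dirichlet(αᵢ + nᵢ) = Dirichlet(23, 17, 9).
For a Dirichlet(a₁,…,a_K) with all aᵢ > 1, the mode has j-th component (aⱼ − 1)/(Σaᵢ − K).
Here Σaᵢ = 49 and K = 3, so p(blue) = (9 − 1)/(49 − 3) = 8/46 ≈ 0.174.

MAP estimate of p(blue) = 0.174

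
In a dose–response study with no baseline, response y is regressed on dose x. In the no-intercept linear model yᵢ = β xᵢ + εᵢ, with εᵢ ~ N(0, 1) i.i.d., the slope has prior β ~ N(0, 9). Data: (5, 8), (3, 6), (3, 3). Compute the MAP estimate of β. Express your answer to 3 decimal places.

β̂_MAP = 1.554

log p(β | y) = −Σ(yᵢ − βxᵢ)²/(2·1) − β²/(2·9) + const.
Setting the derivative to zero: Σxᵢ(yᵢ − βxᵢ)/1 − β/9 = 0, so β = Σxᵢyᵢ / (Σxᵢ² + σ²/τ²).
Σxᵢyᵢ = 5·8 + 3·6 + 3·3 = 67; Σxᵢ² = 43; σ²/τ² = 1/9.
β̂_MAP = 67 / (43 + 1/9) = 67/(388/9) = 603/388 ≈ 1.554.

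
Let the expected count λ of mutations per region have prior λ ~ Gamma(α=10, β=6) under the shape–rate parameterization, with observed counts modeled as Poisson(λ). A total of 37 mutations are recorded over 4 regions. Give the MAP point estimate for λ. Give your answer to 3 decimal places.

λ̂_MAP = 4.600

Σxᵢ = 37, n = 4.
Posterior ∝ λ^9e^(−6λ) · λ^37e^(−4λ) = λ^46e^(−10λ), i.e. Gamma(shape=47, rate=10).
The mode of a Gamma(a, b) with a ≥ 1 (shape–rate) is (a−1)/b = 46/10 ≈ 4.600.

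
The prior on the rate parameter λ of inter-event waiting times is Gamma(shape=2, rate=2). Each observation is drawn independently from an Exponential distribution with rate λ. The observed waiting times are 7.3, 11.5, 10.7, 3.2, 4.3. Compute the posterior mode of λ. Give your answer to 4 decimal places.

The Exponential(rate=λ) likelihood is ∝ λ^n e^(−λΣtᵢ). Here n = 5 and Σtᵢ = 7.3 + 11.5 + 10.7 + 3.2 + 4.3 = 37.
Posterior ∝ λe^(−2λ) · λ^5e^(−37λ) = λ^6e^(−39λ), i.e. Gamma(7, 39).
Mode = (a−1)/b = 6/39 ≈ 0.1538.

λ̂_MAP = 0.1538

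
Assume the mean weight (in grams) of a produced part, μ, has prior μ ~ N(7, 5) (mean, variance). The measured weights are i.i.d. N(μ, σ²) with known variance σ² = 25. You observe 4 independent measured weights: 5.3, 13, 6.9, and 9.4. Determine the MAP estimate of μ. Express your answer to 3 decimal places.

μ̂_MAP = 7.733

n = 4; x̄ = (5.3 + 13 + 6.9 + 9.4)/4 = 34.6/4 = 8.65.
For a Normal prior and Normal likelihood with known variance, the posterior is Normal; its mode equals its mean, the precision-weighted average.
Prior precision 1/σ₀² = 1/5 = 0.2; data precision n/σ² = 4/25 = 0.16.
μ̂ = (0.2·7 + 0.16·8.65) / (0.2 + 0.16) = 2.784/0.36 = 116/15 ≈ 7.733.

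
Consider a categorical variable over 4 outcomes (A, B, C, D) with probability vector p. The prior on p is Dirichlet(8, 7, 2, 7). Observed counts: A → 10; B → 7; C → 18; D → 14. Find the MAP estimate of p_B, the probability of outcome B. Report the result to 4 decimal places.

The posterior is Dirichlet(αᵢ + nᵢ) = Dirichlet(18, 14, 20, 21).
For a Dirichlet(a₁,…,a_K) with all aᵢ > 1, the mode has j-th component (aⱼ − 1)/(Σaᵢ − K).
Here Σaᵢ = 73 and K = 4, so p_B = (14 − 1)/(73 − 4) = 13/69 ≈ 0.1884.

MAP estimate of p_B = 0.1884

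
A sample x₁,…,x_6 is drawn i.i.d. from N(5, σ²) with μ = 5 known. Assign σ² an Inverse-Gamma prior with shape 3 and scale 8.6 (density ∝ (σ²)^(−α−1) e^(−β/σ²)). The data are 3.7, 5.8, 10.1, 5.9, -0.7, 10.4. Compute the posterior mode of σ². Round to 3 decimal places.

σ̂²_MAP = 7.714

Sum of squared deviations about the known mean: SS = (3.7−5)² + (5.8−5)² + (10.1−5)² + (5.9−5)² + (-0.7−5)² + (10.4−5)² = 90.8.
The Normal likelihood contributes (σ²)^(−n/2) exp(−SS/(2σ²)), so the posterior is Inverse-Gamma(α + n/2, β + SS/2) = Inverse-Gamma(6, 54).
The mode of Inverse-Gamma(a, b) is b/(a+1) = 54/7 ≈ 7.714.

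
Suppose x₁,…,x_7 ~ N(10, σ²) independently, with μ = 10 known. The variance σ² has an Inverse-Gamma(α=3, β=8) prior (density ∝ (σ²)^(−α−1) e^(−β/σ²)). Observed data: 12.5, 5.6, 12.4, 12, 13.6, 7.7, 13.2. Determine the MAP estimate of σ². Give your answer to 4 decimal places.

Sum of squared deviations about the known mean: SS = (12.5−10)² + (5.6−10)² + (12.4−10)² + (12−10)² + (13.6−10)² + (7.7−10)² + (13.2−10)² = 63.86.
The Normal likelihood contributes (σ²)^(−n/2) exp(−SS/(2σ²)), so the posterior is Inverse-Gamma(α + n/2, β + SS/2) = Inverse-Gamma(6.5, 39.93).
The mode of Inverse-Gamma(a, b) is b/(a+1) = 39.93/7.5 ≈ 5.3240.

σ̂²_MAP = 5.3240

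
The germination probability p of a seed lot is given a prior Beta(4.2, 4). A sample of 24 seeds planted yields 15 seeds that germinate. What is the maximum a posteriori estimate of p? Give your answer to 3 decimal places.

p̂_MAP = 0.603

Prior: Beta(4.2, 4).
Data: 15 successes in 24 trials. The binomial likelihood contributes p^15(1−p)^9, so the posterior is Beta(4.2+15, 4+9) = Beta(19.2, 13).
For Beta(a, b) with a, b > 1 the mode is (a−1)/(a+b−2) = 18.2/30.2 ≈ 0.603.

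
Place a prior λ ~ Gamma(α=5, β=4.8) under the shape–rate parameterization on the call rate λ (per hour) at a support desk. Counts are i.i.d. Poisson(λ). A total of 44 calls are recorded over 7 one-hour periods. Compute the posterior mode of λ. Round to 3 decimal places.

Σxᵢ = 44, n = 7.
Posterior ∝ λ^4e^(−4.8λ) · λ^44e^(−7λ) = λ^48e^(−11.8λ), i.e. Gamma(shape=49, rate=11.8).
The mode of a Gamma(a, b) with a ≥ 1 (shape–rate) is (a−1)/b = 48/11.8 ≈ 4.068.

λ̂_MAP = 4.068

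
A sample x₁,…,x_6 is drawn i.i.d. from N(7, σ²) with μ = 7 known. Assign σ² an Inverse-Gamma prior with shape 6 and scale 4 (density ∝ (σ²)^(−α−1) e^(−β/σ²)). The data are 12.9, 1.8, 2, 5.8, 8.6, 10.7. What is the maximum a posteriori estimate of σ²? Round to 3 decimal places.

σ̂²_MAP = 5.627

Sum of squared deviations about the known mean: SS = (12.9−7)² + (1.8−7)² + (2−7)² + (5.8−7)² + (8.6−7)² + (10.7−7)² = 104.54.
The Normal likelihood contributes (σ²)^(−n/2) exp(−SS/(2σ²)), so the posterior is Inverse-Gamma(α + n/2, β + SS/2) = Inverse-Gamma(9, 56.27).
The mode of Inverse-Gamma(a, b) is b/(a+1) = 56.27/10 ≈ 5.627.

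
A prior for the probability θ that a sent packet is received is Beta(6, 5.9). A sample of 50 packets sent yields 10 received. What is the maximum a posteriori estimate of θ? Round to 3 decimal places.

Prior: Beta(6, 5.9).
Data: 10 successes in 50 trials. The binomial likelihood contributes θ^10(1−θ)^40, so the posterior is Beta(6+10, 5.9+40) = Beta(16, 45.9).
For Beta(a, b) with a, b > 1 the mode is (a−1)/(a+b−2) = 15/59.9 ≈ 0.250.

θ̂_MAP = 0.250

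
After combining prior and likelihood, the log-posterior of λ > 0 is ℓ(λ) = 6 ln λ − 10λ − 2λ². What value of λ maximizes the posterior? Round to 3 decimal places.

λ̂_MAP = 0.500

ℓ'(λ) = 6/λ − 10 − 4λ. Setting this to zero and multiplying by λ: 4λ² + 10λ − 6 = 0.
λ = (−10 + √(10² + 4·4·6)) / (2·4) = (−10 + √196) / 8 = (−10 + 14)/8 = 1/2.
ℓ''(λ) = −6/λ² − 4 < 0, confirming a maximum.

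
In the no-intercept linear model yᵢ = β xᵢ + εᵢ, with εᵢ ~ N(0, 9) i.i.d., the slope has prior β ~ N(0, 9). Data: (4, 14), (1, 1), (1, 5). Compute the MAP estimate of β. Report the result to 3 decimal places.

log p(β | y) = −Σ(yᵢ − βxᵢ)²/(2·9) − β²/(2·9) + const.
Setting the derivative to zero: Σxᵢ(yᵢ − βxᵢ)/9 − β/9 = 0, so β = Σxᵢyᵢ / (Σxᵢ² + σ²/τ²).
Σxᵢyᵢ = 4·14 + 1·1 + 1·5 = 62; Σxᵢ² = 18; σ²/τ² = 1.
β̂_MAP = 62 / (18 + 1) = 62/19 ≈ 3.263.

β̂_MAP = 3.263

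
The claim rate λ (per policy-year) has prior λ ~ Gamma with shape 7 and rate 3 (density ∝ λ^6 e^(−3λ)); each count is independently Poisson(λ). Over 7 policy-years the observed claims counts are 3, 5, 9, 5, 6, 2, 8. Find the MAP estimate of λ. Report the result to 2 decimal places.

Σxᵢ = 3+5+9+5+6+2+8 = 38, with n = 7.
Posterior ∝ λ^6e^(−3λ) · λ^38e^(−7λ) = λ^44e^(−10λ), i.e. Gamma(shape=45, rate=10).
The mode of a Gamma(a, b) with a ≥ 1 (shape–rate) is (a−1)/b = 44/10 ≈ 4.40.

λ̂_MAP = 4.40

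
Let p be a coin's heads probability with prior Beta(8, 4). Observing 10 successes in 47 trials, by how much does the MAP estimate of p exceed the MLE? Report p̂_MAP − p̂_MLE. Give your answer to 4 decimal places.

Posterior is Beta(18, 41); MAP = (18−1)/(59−2) = 17/57 ≈ 0.29825.
MLE ignores the prior: p̂_MLE = k/n = 10/47 ≈ 0.21277.
Difference = 17/57 − 10/47 = 229/2679 ≈ 0.0855.

MAP − MLE = 0.0855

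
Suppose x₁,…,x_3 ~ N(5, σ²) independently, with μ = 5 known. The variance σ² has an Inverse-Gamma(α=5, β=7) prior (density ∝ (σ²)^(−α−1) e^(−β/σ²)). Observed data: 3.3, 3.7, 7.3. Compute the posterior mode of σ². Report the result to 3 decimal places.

Sum of squared deviations about the known mean: SS = (3.3−5)² + (3.7−5)² + (7.3−5)² = 9.87.
The Normal likelihood contributes (σ²)^(−n/2) exp(−SS/(2σ²)), so the posterior is Inverse-Gamma(α + n/2, β + SS/2) = Inverse-Gamma(6.5, 11.935).
The mode of Inverse-Gamma(a, b) is b/(a+1) = 11.935/7.5 ≈ 1.591.

σ̂²_MAP = 1.591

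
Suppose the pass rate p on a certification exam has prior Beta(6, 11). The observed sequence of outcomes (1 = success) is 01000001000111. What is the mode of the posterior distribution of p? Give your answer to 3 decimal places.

Prior: Beta(6, 11).
Data: 5 successes in 14 trials (from the sequence). The binomial likelihood contributes p^5(1−p)^9, so the posterior is Beta(6+5, 11+9) = Beta(11, 20).
For Beta(a, b) with a, b > 1 the mode is (a−1)/(a+b−2) = 10/29 ≈ 0.345.

p̂_MAP = 0.345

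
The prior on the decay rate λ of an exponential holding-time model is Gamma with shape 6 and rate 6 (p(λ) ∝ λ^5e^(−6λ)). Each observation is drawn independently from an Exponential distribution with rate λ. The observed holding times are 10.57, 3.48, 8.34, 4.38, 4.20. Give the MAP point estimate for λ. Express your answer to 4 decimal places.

λ̂_MAP = 0.2705

The Exponential(rate=λ) likelihood is ∝ λ^n e^(−λΣtᵢ). Here n = 5 and Σtᵢ = 10.57 + 3.48 + 8.34 + 4.38 + 4.20 = 30.97.
Posterior ∝ λ^5e^(−6λ) · λ^5e^(−30.97λ) = λ^10e^(−36.97λ), i.e. Gamma(11, 36.97).
Mode = (a−1)/b = 10/36.97 ≈ 0.2705.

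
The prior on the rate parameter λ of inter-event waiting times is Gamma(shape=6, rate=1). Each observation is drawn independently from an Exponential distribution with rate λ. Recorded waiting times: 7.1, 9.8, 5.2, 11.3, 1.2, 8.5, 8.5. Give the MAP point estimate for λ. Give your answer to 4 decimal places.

λ̂_MAP = 0.2281

The Exponential(rate=λ) likelihood is ∝ λ^n e^(−λΣtᵢ). Here n = 7 and Σtᵢ = 7.1 + 9.8 + 5.2 + 11.3 + 1.2 + 8.5 + 8.5 = 51.6.
Posterior ∝ λ^5e^(−1λ) · λ^7e^(−51.6λ) = λ^12e^(−52.6λ), i.e. Gamma(13, 52.6).
Mode = (a−1)/b = 12/52.6 ≈ 0.2281.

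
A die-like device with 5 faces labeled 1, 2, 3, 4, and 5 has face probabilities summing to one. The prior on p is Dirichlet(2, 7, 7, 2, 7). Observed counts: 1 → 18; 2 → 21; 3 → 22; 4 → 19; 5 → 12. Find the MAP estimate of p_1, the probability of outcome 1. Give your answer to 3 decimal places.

MAP estimate: 0.170

The posterior is Dirichlet(αᵢ + nᵢ) = Dirichlet(20, 28, 29, 21, 19).
For a Dirichlet(a₁,…,a_K) with all aᵢ > 1, the mode has j-th component (aⱼ − 1)/(Σaᵢ − K).
Here Σaᵢ = 117 and K = 5, so p_1 = (20 − 1)/(117 − 5) = 19/112 ≈ 0.170.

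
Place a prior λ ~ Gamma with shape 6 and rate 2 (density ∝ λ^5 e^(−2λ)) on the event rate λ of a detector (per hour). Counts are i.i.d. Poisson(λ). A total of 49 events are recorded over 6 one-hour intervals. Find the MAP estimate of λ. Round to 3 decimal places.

Σxᵢ = 49, n = 6.
Posterior ∝ λ^5e^(−2λ) · λ^49e^(−6λ) = λ^54e^(−8λ), i.e. Gamma(shape=55, rate=8).
The mode of a Gamma(a, b) with a ≥ 1 (shape–rate) is (a−1)/b = 54/8 ≈ 6.750.

λ̂_MAP = 6.750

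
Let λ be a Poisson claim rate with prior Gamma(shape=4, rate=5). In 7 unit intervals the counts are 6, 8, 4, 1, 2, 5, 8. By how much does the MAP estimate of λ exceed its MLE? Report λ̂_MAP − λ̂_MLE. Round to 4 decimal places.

Σxᵢ = 34. Posterior is Gamma(38, 12); MAP = (38−1)/12 = 37/12 ≈ 3.08333.
MLE = x̄ = 34/7 ≈ 4.85714.
Difference = 37/12 − 34/7 = -149/84 ≈ -1.7738.

MAP − MLE = -1.7738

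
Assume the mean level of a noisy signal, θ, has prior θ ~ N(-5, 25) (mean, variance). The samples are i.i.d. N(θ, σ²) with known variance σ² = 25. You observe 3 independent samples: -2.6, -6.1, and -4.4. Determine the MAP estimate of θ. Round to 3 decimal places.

θ̂_MAP = -4.525

n = 3; x̄ = ((-2.6) + (-6.1) + (-4.4))/3 = -13.1/3 = -131/30 ≈ -4.3667.
For a Normal prior and Normal likelihood with known variance, the posterior is Normal; its mode equals its mean, the precision-weighted average.
Prior precision 1/σ₀² = 1/25 = 0.04; data precision n/σ² = 3/25 = 0.12.
θ̂ = (0.04·(-5) + 0.12·(-131/30)) / (0.04 + 0.12) = (-0.724)/0.16 = -4.525.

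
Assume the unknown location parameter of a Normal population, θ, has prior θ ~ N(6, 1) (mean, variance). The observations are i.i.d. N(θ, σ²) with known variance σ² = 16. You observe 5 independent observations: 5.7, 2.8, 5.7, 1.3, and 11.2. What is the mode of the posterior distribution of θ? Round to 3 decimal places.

θ̂_MAP = 5.843

n = 5; x̄ = (5.7 + 2.8 + 5.7 + 1.3 + 11.2)/5 = 26.7/5 = 5.34.
For a Normal prior and Normal likelihood with known variance, the posterior is Normal; its mode equals its mean, the precision-weighted average.
Prior precision 1/σ₀² = 1/1 = 1; data precision n/σ² = 5/16 = 0.3125.
θ̂ = (1·6 + 0.3125·5.34) / (1 + 0.3125) = 7.66875/1.3125 = 409/70 ≈ 5.843.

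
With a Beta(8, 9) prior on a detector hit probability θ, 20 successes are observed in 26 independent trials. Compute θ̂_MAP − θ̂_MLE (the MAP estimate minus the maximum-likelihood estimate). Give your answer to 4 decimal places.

Posterior is Beta(28, 15); MAP = (28−1)/(43−2) = 27/41 ≈ 0.65854.
MLE ignores the prior: θ̂_MLE = k/n = 20/26 ≈ 0.76923.
Difference = 27/41 − 20/26 = -59/533 ≈ -0.1107.

MAP − MLE = -0.1107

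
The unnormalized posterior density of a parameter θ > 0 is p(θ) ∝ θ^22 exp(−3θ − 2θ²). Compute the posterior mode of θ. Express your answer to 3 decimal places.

θ̂_MAP = 2.000

ℓ'(θ) = 22/θ − 3 − 4θ. Setting this to zero and multiplying by θ: 4θ² + 3θ − 22 = 0.
θ = (−3 + √(3² + 4·4·22)) / (2·4) = (−3 + √361) / 8 = (−3 + 19)/8 = 2.
ℓ''(θ) = −22/θ² − 4 < 0, confirming a maximum.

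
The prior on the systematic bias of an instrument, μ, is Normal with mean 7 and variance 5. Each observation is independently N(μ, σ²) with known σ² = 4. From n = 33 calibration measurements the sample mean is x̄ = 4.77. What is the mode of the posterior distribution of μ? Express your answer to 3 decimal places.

n = 33, x̄ = 4.77.
For a Normal prior and Normal likelihood with known variance, the posterior is Normal; its mode equals its mean, the precision-weighted average.
Prior precision 1/σ₀² = 1/5 = 0.2; data precision n/σ² = 33/4 = 8.25.
μ̂ = (0.2·7 + 8.25·4.77) / (0.2 + 8.25) = 40.7525/8.45 = 16301/3380 ≈ 4.823.

μ̂_MAP = 4.823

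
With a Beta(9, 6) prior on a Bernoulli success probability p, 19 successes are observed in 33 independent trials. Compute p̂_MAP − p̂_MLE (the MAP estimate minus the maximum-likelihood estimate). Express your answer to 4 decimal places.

Posterior is Beta(28, 20); MAP = (28−1)/(48−2) = 27/46 ≈ 0.58696.
MLE ignores the prior: p̂_MLE = k/n = 19/33 ≈ 0.57576.
Difference = 27/46 − 19/33 = 17/1518 ≈ 0.0112.

MAP − MLE = 0.0112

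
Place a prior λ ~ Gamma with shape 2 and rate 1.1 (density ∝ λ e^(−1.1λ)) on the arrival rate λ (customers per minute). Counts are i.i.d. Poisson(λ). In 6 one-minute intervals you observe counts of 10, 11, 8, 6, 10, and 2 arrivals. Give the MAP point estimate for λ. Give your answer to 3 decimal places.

Σxᵢ = 10+11+8+6+10+2 = 47, with n = 6.
Posterior ∝ λe^(−1.1λ) · λ^47e^(−6λ) = λ^48e^(−7.1λ), i.e. Gamma(shape=49, rate=7.1).
The mode of a Gamma(a, b) with a ≥ 1 (shape–rate) is (a−1)/b = 48/7.1 ≈ 6.761.

λ̂_MAP = 6.761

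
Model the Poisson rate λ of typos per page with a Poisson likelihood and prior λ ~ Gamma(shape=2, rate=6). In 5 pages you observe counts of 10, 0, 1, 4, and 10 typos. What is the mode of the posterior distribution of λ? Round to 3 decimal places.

λ̂_MAP = 2.364

Σxᵢ = 10+0+1+4+10 = 25, with n = 5.
Posterior ∝ λe^(−6λ) · λ^25e^(−5λ) = λ^26e^(−11λ), i.e. Gamma(shape=27, rate=11).
The mode of a Gamma(a, b) with a ≥ 1 (shape–rate) is (a−1)/b = 26/11 ≈ 2.364.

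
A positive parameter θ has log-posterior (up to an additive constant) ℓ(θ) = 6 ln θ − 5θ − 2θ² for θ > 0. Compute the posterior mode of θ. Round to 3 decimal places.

θ̂_MAP = 0.750

ℓ'(θ) = 6/θ − 5 − 4θ. Setting this to zero and multiplying by θ: 4θ² + 5θ − 6 = 0.
θ = (−5 + √(5² + 4·4·6)) / (2·4) = (−5 + √121) / 8 = (−5 + 11)/8 = 3/4.
ℓ''(θ) = −6/θ² − 4 < 0, confirming a maximum.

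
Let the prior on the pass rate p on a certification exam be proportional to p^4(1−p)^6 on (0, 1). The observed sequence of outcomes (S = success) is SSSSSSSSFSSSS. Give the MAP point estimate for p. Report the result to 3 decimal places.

The prior density ∝ p^4(1−p)^6 is the kernel of Beta(5, 7).
Data: 12 successes in 13 trials (from the sequence). The binomial likelihood contributes p^12(1−p)^1, so the posterior is Beta(5+12, 7+1) = Beta(17, 8).
For Beta(a, b) with a, b > 1 the mode is (a−1)/(a+b−2) = 16/23 ≈ 0.696.

p̂_MAP = 0.696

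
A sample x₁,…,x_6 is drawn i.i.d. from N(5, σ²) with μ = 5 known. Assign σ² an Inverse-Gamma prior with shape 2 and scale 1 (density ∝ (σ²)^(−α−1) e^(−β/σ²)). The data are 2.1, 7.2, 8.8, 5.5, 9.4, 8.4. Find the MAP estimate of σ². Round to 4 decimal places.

σ̂²_MAP = 5.0717

Sum of squared deviations about the known mean: SS = (2.1−5)² + (7.2−5)² + (8.8−5)² + (5.5−5)² + (9.4−5)² + (8.4−5)² = 58.86.
The Normal likelihood contributes (σ²)^(−n/2) exp(−SS/(2σ²)), so the posterior is Inverse-Gamma(α + n/2, β + SS/2) = Inverse-Gamma(5, 30.43).
The mode of Inverse-Gamma(a, b) is b/(a+1) = 30.43/6 ≈ 5.0717.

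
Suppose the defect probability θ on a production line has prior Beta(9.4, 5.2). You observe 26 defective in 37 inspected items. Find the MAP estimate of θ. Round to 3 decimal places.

Prior: Beta(9.4, 5.2).
Data: 26 successes in 37 trials. The binomial likelihood contributes θ^26(1−θ)^11, so the posterior is Beta(9.4+26, 5.2+11) = Beta(35.4, 16.2).
For Beta(a, b) with a, b > 1 the mode is (a−1)/(a+b−2) = 34.4/49.6 ≈ 0.694.

θ̂_MAP = 0.694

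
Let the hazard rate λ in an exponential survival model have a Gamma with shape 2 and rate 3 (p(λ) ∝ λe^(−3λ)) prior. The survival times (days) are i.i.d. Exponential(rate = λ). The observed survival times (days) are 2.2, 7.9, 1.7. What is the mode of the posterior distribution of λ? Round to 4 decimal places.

The Exponential(rate=λ) likelihood is ∝ λ^n e^(−λΣtᵢ). Here n = 3 and Σtᵢ = 2.2 + 7.9 + 1.7 = 11.8.
Posterior ∝ λe^(−3λ) · λ^3e^(−11.8λ) = λ^4e^(−14.8λ), i.e. Gamma(5, 14.8).
Mode = (a−1)/b = 4/14.8 ≈ 0.2703.

λ̂_MAP = 0.2703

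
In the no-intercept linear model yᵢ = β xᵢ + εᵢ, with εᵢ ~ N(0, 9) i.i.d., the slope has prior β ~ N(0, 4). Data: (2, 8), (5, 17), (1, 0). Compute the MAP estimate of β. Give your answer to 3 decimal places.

log p(β | y) = −Σ(yᵢ − βxᵢ)²/(2·9) − β²/(2·4) + const.
Setting the derivative to zero: Σxᵢ(yᵢ − βxᵢ)/9 − β/4 = 0, so β = Σxᵢyᵢ / (Σxᵢ² + σ²/τ²).
Σxᵢyᵢ = 2·8 + 5·17 + 1·0 = 101; Σxᵢ² = 30; σ²/τ² = 2.25.
β̂_MAP = 101 / (30 + 2.25) = 101/32.25 ≈ 3.132.

β̂_MAP = 3.132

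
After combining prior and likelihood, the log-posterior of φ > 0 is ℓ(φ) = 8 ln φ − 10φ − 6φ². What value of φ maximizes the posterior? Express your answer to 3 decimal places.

ℓ'(φ) = 8/φ − 10 − 12φ. Setting this to zero and multiplying by φ: 12φ² + 10φ − 8 = 0.
φ = (−10 + √(10² + 4·12·8)) / (2·12) = (−10 + √484) / 24 = (−10 + 22)/24 = 1/2.
ℓ''(φ) = −8/φ² − 12 < 0, confirming a maximum.

φ̂_MAP = 0.500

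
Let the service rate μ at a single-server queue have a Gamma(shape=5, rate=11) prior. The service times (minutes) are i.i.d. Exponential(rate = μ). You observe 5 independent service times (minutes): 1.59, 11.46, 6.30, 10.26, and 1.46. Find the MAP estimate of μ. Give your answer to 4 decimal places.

μ̂_MAP = 0.2139

The Exponential(rate=μ) likelihood is ∝ μ^n e^(−μΣtᵢ). Here n = 5 and Σtᵢ = 1.59 + 11.46 + 6.30 + 10.26 + 1.46 = 31.07.
Posterior ∝ μ^4e^(−11μ) · μ^5e^(−31.07μ) = μ^9e^(−42.07μ), i.e. Gamma(10, 42.07).
Mode = (a−1)/b = 9/42.07 ≈ 0.2139.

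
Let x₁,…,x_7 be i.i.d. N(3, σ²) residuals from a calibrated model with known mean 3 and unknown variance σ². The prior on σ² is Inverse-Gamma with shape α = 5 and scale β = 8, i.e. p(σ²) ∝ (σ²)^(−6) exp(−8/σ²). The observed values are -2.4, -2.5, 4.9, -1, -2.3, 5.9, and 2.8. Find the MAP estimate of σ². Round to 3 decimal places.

σ̂²_MAP = 6.924

Sum of squared deviations about the known mean: SS = (-2.4−3)² + (-2.5−3)² + (4.9−3)² + (-1−3)² + (-2.3−3)² + (5.9−3)² + (2.8−3)² = 115.56.
The Normal likelihood contributes (σ²)^(−n/2) exp(−SS/(2σ²)), so the posterior is Inverse-Gamma(α + n/2, β + SS/2) = Inverse-Gamma(8.5, 65.78).
The mode of Inverse-Gamma(a, b) is b/(a+1) = 65.78/9.5 ≈ 6.924.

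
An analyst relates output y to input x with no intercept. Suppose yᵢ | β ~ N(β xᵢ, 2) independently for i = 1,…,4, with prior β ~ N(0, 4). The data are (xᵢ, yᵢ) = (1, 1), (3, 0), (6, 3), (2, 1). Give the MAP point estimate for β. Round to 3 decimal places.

β̂_MAP = 0.416

log p(β | y) = −Σ(yᵢ − βxᵢ)²/(2·2) − β²/(2·4) + const.
Setting the derivative to zero: Σxᵢ(yᵢ − βxᵢ)/2 − β/4 = 0, so β = Σxᵢyᵢ / (Σxᵢ² + σ²/τ²).
Σxᵢyᵢ = 1·1 + 3·0 + 6·3 + 2·1 = 21; Σxᵢ² = 50; σ²/τ² = 0.5.
β̂_MAP = 21 / (50 + 0.5) = 21/50.5 ≈ 0.416.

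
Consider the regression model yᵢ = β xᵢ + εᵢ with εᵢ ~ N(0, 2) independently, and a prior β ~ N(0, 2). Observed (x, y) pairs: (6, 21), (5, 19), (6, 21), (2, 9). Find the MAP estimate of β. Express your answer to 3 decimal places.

β̂_MAP = 3.578

log p(β | y) = −Σ(yᵢ − βxᵢ)²/(2·2) − β²/(2·2) + const.
Setting the derivative to zero: Σxᵢ(yᵢ − βxᵢ)/2 − β/2 = 0, so β = Σxᵢyᵢ / (Σxᵢ² + σ²/τ²).
Σxᵢyᵢ = 6·21 + 5·19 + 6·21 + 2·9 = 365; Σxᵢ² = 101; σ²/τ² = 1.
β̂_MAP = 365 / (101 + 1) = 365/102 ≈ 3.578.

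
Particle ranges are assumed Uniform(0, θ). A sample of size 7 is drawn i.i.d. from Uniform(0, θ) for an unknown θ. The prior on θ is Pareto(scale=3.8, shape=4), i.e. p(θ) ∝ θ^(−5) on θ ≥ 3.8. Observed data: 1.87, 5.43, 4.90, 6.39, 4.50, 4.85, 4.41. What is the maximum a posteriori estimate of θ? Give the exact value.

The Uniform(0, θ) likelihood is θ^(−n) for θ ≥ max(xᵢ), zero otherwise. Here max(xᵢ) = 6.39.
Posterior ∝ θ^(−5) · θ^(−7) = θ^(−12) on θ ≥ max(3.8, 6.39) = 6.39.
This density is strictly decreasing in θ, so the posterior mode lies at the lower boundary of the support.

θ̂_MAP = 6.39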